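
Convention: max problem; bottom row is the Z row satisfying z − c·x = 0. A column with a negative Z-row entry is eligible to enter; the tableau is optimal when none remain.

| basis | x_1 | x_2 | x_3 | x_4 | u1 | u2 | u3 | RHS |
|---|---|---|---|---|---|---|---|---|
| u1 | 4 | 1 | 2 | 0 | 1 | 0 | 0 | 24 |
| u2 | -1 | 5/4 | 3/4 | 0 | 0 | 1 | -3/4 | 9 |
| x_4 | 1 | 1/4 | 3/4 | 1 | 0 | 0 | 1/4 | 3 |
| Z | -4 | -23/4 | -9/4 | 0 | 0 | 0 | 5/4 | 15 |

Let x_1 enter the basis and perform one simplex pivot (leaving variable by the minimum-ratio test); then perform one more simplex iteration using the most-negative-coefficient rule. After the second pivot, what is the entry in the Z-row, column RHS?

65

Ratio test on column x_1 — row 1: 24/4 = 6; row 2: entry -1 ≤ 0; row 3: 3/1 = 3. Minimum is 3 at row 3 (x_4 leaves); pivot element 1.
Divide row 3 by 1; eliminate column x_1 from the other rows.
Second iteration: most negative Z-row entry is -19/4 in column x_2, so x_2 enters.
Ratio test on column x_2 — row 1: entry 0 ≤ 0; row 2: 12/(3/2) = 8; row 3: 3/(1/4) = 12. Minimum is 8 at row 2 (u2 leaves); pivot element 3/2.
Divide row 2 by 3/2; eliminate column x_2 from the other rows.
After both pivots, the entry at the Z-row, column RHS is 65.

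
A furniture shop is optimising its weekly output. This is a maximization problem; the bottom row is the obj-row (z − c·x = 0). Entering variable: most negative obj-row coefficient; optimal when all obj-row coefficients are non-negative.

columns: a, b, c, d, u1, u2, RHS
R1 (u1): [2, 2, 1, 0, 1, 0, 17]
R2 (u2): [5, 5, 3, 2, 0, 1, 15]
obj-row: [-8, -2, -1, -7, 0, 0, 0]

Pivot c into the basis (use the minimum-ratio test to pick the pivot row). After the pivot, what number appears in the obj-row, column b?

-1/3

Ratio test on column c — row 1: 17/1 = 17; row 2: 15/3 = 5. Minimum is 5 at row 2 (u2 leaves); pivot element 3.
Divide row 2 by 3; eliminate column c from the other rows.
obj-row update in column b: -2 − (-1)·(5/3) = -1/3.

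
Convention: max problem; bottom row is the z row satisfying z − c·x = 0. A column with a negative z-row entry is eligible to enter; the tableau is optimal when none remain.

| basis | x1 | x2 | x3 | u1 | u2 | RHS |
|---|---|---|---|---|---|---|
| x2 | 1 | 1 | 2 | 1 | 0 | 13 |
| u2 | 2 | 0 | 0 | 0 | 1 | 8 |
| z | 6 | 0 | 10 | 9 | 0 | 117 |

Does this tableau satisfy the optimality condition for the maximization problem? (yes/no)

yes

Every z-row coefficient is ≥ 0, so the tableau is optimal.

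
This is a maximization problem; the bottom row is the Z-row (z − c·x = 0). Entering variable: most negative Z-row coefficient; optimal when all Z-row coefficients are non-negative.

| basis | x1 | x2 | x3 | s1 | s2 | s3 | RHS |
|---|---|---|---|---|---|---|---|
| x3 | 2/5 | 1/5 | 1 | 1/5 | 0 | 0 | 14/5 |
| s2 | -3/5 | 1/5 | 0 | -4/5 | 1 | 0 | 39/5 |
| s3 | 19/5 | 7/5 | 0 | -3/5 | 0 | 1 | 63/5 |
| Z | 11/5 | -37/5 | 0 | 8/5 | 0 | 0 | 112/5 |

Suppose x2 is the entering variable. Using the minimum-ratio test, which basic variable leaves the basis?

s3

Column x2 entries and ratios — x3: (14/5)/(1/5) = 14; s2: (39/5)/(1/5) = 39; s3: (63/5)/(7/5) = 9.
Smallest ratio is 9 in the row of s3, so s3 leaves.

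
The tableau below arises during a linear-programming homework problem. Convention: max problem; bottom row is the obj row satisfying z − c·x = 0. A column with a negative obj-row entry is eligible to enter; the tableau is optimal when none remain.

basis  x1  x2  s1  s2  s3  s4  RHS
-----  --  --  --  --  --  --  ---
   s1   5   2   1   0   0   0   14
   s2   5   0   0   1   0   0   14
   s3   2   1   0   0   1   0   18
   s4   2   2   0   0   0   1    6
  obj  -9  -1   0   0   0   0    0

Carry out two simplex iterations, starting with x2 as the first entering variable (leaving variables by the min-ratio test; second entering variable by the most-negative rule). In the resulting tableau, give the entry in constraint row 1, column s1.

1/3

Ratio test on column x2 — row 1: 14/2 = 7; row 2: entry 0 ≤ 0; row 3: 18/1 = 18; row 4: 6/2 = 3. Minimum is 3 at row 4 (s4 leaves); pivot element 2.
Divide row 4 by 2; eliminate column x2 from the other rows.
Second iteration: most negative obj-row entry is -8 in column x1, so x1 enters.
Ratio test on column x1 — row 1: 8/3 = 8/3; row 2: 14/5 = 14/5; row 3: 15/1 = 15; row 4: 3/1 = 3. Minimum is 8/3 at row 1 (s1 leaves); pivot element 3.
Divide row 1 by 3; eliminate column x1 from the other rows.
After both pivots, the entry at constraint row 1, column s1 is 1/3.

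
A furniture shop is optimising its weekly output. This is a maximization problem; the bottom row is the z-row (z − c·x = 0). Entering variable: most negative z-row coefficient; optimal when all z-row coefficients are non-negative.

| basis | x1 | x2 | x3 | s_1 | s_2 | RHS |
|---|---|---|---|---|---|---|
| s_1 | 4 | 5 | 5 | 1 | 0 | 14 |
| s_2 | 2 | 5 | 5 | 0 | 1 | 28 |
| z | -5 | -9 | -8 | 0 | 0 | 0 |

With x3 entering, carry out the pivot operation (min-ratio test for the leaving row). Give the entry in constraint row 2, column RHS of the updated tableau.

Ratio test on column x3 — row 1: 14/5 = 14/5; row 2: 28/5 = 28/5. Minimum is 14/5 at row 1 (s_1 leaves); pivot element 5.
Divide row 1 by 5; eliminate column x3 from the other rows.
Row 2 update in column RHS: 28 − 5·(14/5) = 14.

14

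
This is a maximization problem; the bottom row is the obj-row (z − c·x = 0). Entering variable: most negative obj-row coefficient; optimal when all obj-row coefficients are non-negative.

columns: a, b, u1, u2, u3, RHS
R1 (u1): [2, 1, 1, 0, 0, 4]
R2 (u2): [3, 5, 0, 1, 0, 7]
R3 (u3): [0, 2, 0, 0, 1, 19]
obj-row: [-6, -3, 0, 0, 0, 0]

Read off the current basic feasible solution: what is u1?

4

u1 is basic (row 1); its value is the RHS of that row, 4.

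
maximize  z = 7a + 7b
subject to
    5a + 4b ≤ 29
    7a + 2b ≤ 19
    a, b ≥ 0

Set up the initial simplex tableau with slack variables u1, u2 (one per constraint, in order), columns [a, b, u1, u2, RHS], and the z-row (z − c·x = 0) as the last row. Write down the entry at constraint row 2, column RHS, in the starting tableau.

19

The RHS of constraint 2 is b_2 = 19.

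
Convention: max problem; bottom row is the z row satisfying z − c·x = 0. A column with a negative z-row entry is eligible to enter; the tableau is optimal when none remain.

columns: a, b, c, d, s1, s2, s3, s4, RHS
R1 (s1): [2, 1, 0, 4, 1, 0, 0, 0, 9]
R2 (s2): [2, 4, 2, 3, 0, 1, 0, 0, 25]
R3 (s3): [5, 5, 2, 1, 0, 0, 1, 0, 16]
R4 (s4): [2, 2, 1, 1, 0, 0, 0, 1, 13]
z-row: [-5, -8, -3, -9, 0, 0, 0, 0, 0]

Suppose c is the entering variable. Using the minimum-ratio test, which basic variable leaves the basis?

Column c entries and ratios — s1: 0 ≤ 0, skip; s2: 25/2 = 25/2; s3: 16/2 = 8; s4: 13/1 = 13.
Smallest ratio is 8 in the row of s3, so s3 leaves.

s3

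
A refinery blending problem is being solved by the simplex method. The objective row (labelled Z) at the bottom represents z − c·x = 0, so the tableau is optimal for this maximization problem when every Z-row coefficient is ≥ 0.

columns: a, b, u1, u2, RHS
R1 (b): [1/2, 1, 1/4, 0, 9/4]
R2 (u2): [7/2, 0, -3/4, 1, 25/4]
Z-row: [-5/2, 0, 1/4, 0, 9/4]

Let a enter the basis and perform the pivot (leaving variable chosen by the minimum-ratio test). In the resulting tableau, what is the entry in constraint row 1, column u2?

-1/7

Ratio test on column a — row 1: (9/4)/(1/2) = 9/2; row 2: (25/4)/(7/2) = 25/14. Minimum is 25/14 at row 2 (u2 leaves); pivot element 7/2.
Divide row 2 by 7/2; eliminate column a from the other rows.
Row 1 update in column u2: 0 − (1/2)·(2/7) = -1/7.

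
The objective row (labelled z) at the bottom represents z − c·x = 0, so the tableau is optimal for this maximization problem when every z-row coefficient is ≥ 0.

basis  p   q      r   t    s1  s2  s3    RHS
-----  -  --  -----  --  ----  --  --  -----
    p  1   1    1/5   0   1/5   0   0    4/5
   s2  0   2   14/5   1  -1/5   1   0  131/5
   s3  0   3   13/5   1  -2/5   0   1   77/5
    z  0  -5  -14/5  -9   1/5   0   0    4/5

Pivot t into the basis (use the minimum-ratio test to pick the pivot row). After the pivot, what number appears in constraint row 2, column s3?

-1

Ratio test on column t — row 1: entry 0 ≤ 0; row 2: (131/5)/1 = 131/5; row 3: (77/5)/1 = 77/5. Minimum is 77/5 at row 3 (s3 leaves); pivot element 1.
Divide row 3 by 1; eliminate column t from the other rows.
Row 2 update in column s3: 0 − 1·1 = -1.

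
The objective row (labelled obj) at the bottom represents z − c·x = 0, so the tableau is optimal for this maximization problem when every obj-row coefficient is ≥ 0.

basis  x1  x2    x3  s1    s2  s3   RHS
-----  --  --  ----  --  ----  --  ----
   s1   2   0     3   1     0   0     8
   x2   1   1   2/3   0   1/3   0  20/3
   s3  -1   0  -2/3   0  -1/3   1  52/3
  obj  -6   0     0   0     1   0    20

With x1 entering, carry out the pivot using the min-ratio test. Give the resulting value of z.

Ratio test on column x1 — row 1: 8/2 = 4; row 2: (20/3)/1 = 20/3; row 3: entry -1 ≤ 0. Minimum is 4 at row 1 (s1 leaves); pivot element 2.
Pivot on row 1; the obj-row RHS becomes 20 − (-6)·4 = 44.

44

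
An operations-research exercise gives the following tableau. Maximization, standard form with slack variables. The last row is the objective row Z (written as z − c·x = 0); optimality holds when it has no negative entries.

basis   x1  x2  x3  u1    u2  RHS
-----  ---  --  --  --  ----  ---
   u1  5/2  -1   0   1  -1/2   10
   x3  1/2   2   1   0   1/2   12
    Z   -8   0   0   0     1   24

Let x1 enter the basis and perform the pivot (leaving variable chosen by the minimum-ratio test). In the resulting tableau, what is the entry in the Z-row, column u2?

Ratio test on column x1 — row 1: 10/(5/2) = 4; row 2: 12/(1/2) = 24. Minimum is 4 at row 1 (u1 leaves); pivot element 5/2.
Divide row 1 by 5/2; eliminate column x1 from the other rows.
Z-row update in column u2: 1 − (-8)·(-1/5) = -3/5.

-3/5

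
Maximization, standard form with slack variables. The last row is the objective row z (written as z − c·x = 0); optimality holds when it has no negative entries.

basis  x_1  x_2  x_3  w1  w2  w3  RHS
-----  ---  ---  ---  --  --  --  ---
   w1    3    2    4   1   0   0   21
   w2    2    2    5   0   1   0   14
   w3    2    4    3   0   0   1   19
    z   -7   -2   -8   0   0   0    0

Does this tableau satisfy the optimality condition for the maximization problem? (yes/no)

no

The z-row has a negative entry -8 in column x_3, so it is not optimal.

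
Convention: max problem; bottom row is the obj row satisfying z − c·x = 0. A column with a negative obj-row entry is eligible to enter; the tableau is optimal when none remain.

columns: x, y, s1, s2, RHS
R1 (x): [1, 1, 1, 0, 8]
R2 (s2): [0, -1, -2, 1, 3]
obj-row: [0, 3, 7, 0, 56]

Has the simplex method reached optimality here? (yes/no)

Every obj-row coefficient is ≥ 0, so the tableau is optimal.

yes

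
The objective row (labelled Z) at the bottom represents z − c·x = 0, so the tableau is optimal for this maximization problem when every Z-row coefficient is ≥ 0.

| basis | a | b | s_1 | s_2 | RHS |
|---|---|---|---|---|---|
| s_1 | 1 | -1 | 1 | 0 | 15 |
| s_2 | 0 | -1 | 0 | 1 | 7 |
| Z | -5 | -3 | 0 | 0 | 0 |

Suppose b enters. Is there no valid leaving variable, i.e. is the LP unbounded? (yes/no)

Every constraint-row entry in column b is ≤ 0, so increasing b is unbounded.

yes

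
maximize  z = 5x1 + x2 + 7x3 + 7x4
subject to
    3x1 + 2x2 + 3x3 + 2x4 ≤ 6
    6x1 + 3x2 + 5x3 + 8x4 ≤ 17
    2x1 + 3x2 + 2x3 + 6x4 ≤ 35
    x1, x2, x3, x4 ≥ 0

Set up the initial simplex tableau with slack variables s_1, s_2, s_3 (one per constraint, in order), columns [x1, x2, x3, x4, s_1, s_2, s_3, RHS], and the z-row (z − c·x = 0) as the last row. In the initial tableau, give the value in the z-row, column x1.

The z-row carries the negated objective coefficients: the x1 entry is -5.

-5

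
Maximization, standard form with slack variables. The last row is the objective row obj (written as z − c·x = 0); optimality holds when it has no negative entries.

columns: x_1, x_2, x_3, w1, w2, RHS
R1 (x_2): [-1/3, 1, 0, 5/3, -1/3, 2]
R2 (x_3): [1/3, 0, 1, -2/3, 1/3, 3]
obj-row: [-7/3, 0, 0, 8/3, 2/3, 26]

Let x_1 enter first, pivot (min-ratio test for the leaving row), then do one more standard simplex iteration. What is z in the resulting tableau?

57

Ratio test on column x_1 — row 1: entry -1/3 ≤ 0; row 2: 3/(1/3) = 9. Minimum is 9 at row 2 (x_3 leaves); pivot element 1/3.
Pivot on row 2; the obj-row RHS becomes 26 − (-7/3)·9 = 47.
Next entering variable (most negative obj-row entry -2): w1.
Ratio test on column w1 — row 1: 5/1 = 5; row 2: entry -2 ≤ 0. Minimum is 5 at row 1 (x_2 leaves); pivot element 1.
After the second pivot the obj-row RHS is 47 − (-2)·5 = 57.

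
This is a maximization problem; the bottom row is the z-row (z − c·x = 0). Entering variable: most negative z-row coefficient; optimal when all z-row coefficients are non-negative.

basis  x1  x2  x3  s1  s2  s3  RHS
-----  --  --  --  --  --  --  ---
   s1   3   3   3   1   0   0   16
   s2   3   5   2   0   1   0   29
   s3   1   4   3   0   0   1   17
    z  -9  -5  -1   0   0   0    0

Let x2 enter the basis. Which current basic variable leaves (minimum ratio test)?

Column x2 entries and ratios — s1: 16/3 = 16/3; s2: 29/5 = 29/5; s3: 17/4 = 17/4.
Smallest ratio is 17/4 in the row of s3, so s3 leaves.

s3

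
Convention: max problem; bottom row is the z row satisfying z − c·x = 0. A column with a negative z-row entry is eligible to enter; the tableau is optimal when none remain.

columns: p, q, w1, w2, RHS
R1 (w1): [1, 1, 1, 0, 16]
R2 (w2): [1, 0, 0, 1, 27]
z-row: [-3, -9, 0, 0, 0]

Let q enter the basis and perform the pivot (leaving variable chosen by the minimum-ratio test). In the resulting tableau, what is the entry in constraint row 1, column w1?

Ratio test on column q — row 1: 16/1 = 16; row 2: entry 0 ≤ 0. Minimum is 16 at row 1 (w1 leaves); pivot element 1.
Divide row 1 by 1; eliminate column q from the other rows.
In the new row 1, the w1 entry is the old entry divided by the pivot: 1/1 = 1.

1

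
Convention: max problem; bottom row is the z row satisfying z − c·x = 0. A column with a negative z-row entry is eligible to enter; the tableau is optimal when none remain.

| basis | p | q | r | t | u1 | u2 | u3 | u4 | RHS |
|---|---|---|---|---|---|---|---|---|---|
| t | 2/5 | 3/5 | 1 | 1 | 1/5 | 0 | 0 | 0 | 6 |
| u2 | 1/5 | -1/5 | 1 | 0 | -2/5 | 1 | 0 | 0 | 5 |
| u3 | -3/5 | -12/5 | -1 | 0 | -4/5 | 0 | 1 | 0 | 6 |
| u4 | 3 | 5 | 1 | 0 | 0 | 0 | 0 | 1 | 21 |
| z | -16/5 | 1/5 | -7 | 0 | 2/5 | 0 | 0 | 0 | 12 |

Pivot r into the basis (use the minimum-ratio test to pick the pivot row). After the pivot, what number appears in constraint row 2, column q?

-1/5

Ratio test on column r — row 1: 6/1 = 6; row 2: 5/1 = 5; row 3: entry -1 ≤ 0; row 4: 21/1 = 21. Minimum is 5 at row 2 (u2 leaves); pivot element 1.
Divide row 2 by 1; eliminate column r from the other rows.
In the new row 2, the q entry is the old entry divided by the pivot: (-1/5)/1 = -1/5.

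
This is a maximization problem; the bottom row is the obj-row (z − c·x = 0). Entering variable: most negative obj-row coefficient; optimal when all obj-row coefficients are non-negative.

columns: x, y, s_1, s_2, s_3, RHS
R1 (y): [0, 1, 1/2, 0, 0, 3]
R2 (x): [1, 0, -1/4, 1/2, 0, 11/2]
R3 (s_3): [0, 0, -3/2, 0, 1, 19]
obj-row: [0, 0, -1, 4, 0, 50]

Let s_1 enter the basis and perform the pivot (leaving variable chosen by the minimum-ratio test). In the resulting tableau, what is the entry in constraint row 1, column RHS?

6

Ratio test on column s_1 — row 1: 3/(1/2) = 6; row 2: entry -1/4 ≤ 0; row 3: entry -3/2 ≤ 0. Minimum is 6 at row 1 (y leaves); pivot element 1/2.
Divide row 1 by 1/2; eliminate column s_1 from the other rows.
In the new row 1, the RHS entry is the old entry divided by the pivot: 3/(1/2) = 6.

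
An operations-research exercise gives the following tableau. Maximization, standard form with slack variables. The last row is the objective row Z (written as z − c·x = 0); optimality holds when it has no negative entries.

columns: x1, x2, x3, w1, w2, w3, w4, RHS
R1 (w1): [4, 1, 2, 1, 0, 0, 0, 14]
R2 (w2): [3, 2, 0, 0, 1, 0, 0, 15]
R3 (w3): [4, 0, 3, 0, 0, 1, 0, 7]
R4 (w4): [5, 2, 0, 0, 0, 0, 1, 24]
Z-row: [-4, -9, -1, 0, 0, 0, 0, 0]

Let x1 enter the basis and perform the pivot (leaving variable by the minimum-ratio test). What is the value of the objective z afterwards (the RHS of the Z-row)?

7

Ratio test on column x1 — row 1: 14/4 = 7/2; row 2: 15/3 = 5; row 3: 7/4 = 7/4; row 4: 24/5 = 24/5. Minimum is 7/4 at row 3 (w3 leaves); pivot element 4.
Pivot on row 3; the Z-row RHS becomes 0 − (-4)·(7/4) = 7.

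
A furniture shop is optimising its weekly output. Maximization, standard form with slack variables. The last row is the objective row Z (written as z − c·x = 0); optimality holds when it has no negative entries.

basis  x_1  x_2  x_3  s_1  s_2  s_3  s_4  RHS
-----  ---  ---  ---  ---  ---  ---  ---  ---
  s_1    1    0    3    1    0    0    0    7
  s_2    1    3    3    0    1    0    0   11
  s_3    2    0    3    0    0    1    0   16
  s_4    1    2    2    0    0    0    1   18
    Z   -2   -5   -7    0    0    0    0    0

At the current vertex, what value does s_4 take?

s_4 is basic (row 4); its value is the RHS of that row, 18.

18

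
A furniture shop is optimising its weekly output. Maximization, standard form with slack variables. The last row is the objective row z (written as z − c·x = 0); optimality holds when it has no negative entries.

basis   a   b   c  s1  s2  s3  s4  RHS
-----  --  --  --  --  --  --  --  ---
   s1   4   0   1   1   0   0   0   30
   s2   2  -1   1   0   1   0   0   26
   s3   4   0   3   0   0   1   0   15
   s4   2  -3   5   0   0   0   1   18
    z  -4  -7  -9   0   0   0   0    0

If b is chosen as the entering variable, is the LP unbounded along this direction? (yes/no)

Every constraint-row entry in column b is ≤ 0, so increasing b is unbounded.

yes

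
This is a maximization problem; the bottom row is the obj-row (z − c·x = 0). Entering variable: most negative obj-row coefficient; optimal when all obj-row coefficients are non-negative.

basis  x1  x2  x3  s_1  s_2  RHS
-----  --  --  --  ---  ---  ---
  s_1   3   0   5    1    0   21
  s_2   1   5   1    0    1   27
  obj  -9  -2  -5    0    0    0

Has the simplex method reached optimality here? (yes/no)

The obj-row has a negative entry -9 in column x1, so it is not optimal.

no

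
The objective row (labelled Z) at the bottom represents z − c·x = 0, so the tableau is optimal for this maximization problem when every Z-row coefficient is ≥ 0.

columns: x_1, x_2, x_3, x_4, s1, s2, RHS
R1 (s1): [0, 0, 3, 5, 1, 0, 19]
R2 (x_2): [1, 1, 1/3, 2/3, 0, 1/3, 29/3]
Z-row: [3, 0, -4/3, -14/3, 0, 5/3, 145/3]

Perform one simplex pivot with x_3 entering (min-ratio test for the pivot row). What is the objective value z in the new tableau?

511/9

Ratio test on column x_3 — row 1: 19/3 = 19/3; row 2: (29/3)/(1/3) = 29. Minimum is 19/3 at row 1 (s1 leaves); pivot element 3.
Pivot on row 1; the Z-row RHS becomes 145/3 − (-4/3)·(19/3) = 511/9.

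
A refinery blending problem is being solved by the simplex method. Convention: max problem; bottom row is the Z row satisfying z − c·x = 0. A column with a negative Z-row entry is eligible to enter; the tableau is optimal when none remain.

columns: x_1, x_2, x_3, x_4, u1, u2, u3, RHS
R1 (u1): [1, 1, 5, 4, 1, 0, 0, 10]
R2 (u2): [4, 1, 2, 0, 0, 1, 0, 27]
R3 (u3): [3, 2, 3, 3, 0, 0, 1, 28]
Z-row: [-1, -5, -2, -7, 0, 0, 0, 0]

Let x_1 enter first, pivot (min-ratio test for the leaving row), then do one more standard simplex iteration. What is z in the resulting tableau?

Ratio test on column x_1 — row 1: 10/1 = 10; row 2: 27/4 = 27/4; row 3: 28/3 = 28/3. Minimum is 27/4 at row 2 (u2 leaves); pivot element 4.
Pivot on row 2; the Z-row RHS becomes 0 − (-1)·(27/4) = 27/4.
Next entering variable (most negative Z-row entry -7): x_4.
Ratio test on column x_4 — row 1: (13/4)/4 = 13/16; row 2: entry 0 ≤ 0; row 3: (31/4)/3 = 31/12. Minimum is 13/16 at row 1 (u1 leaves); pivot element 4.
After the second pivot the Z-row RHS is 27/4 − (-7)·(13/16) = 199/16.

199/16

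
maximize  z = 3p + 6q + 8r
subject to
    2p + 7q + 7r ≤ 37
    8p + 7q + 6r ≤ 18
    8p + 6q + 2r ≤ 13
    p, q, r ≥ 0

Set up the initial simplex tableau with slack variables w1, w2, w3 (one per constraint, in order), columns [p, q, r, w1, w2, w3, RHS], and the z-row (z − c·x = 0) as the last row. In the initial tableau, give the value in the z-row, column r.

-8

The z-row carries the negated objective coefficients: the r entry is -8.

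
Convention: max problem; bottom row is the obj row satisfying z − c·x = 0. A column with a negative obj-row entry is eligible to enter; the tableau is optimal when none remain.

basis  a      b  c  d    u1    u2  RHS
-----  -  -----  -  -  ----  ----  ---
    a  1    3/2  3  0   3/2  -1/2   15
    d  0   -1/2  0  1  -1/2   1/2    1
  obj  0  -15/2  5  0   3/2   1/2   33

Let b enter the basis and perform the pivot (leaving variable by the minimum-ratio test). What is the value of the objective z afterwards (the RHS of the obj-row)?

108

Ratio test on column b — row 1: 15/(3/2) = 10; row 2: entry -1/2 ≤ 0. Minimum is 10 at row 1 (a leaves); pivot element 3/2.
Pivot on row 1; the obj-row RHS becomes 33 − (-15/2)·10 = 108.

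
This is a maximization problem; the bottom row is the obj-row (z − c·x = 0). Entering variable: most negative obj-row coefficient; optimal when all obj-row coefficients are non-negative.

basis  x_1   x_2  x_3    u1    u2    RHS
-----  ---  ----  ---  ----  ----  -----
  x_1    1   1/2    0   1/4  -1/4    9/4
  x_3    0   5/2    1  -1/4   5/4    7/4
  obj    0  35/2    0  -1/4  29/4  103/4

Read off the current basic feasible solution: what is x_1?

9/4

x_1 is basic (row 1); its value is the RHS of that row, 9/4.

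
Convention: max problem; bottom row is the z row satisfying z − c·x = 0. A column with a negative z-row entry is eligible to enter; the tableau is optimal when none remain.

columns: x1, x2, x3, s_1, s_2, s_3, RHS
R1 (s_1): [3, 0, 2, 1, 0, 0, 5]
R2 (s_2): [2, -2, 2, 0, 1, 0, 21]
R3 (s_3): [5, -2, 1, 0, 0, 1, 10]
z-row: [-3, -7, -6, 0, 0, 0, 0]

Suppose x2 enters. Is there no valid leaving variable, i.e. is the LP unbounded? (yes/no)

yes

Every constraint-row entry in column x2 is ≤ 0, so increasing x2 is unbounded.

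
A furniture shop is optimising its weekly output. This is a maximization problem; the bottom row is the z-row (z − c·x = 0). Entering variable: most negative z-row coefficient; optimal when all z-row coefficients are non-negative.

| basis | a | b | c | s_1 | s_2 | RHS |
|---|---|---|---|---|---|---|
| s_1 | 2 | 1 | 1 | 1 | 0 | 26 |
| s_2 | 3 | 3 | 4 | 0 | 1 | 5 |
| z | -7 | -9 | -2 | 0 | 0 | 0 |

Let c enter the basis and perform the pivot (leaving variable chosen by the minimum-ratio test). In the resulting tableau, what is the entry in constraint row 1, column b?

1/4

Ratio test on column c — row 1: 26/1 = 26; row 2: 5/4 = 5/4. Minimum is 5/4 at row 2 (s_2 leaves); pivot element 4.
Divide row 2 by 4; eliminate column c from the other rows.
Row 1 update in column b: 1 − 1·(3/4) = 1/4.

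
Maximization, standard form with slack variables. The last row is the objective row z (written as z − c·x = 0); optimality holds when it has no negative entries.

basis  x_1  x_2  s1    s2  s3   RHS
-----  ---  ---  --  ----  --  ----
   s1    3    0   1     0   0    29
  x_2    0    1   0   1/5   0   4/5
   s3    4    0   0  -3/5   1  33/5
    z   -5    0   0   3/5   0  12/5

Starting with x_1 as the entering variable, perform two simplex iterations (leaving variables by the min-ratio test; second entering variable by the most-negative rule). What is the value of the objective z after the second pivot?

Ratio test on column x_1 — row 1: 29/3 = 29/3; row 2: entry 0 ≤ 0; row 3: (33/5)/4 = 33/20. Minimum is 33/20 at row 3 (s3 leaves); pivot element 4.
Pivot on row 3; the z-row RHS becomes 12/5 − (-5)·(33/20) = 213/20.
Next entering variable (most negative z-row entry -3/20): s2.
Ratio test on column s2 — row 1: (481/20)/(9/20) = 481/9; row 2: (4/5)/(1/5) = 4; row 3: entry -3/20 ≤ 0. Minimum is 4 at row 2 (x_2 leaves); pivot element 1/5.
After the second pivot the z-row RHS is 213/20 − (-3/20)·4 = 45/4.

45/4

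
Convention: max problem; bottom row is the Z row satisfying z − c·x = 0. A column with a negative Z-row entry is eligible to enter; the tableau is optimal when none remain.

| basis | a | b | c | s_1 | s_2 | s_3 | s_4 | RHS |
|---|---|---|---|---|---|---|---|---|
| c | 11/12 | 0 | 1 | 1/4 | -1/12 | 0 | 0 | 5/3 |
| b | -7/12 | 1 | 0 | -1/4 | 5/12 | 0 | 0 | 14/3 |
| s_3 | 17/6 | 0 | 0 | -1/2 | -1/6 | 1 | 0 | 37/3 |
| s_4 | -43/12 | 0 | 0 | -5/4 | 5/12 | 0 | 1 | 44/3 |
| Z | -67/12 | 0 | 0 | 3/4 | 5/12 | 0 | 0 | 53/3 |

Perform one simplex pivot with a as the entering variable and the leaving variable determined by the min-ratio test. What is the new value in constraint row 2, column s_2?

Ratio test on column a — row 1: (5/3)/(11/12) = 20/11; row 2: entry -7/12 ≤ 0; row 3: (37/3)/(17/6) = 74/17; row 4: entry -43/12 ≤ 0. Minimum is 20/11 at row 1 (c leaves); pivot element 11/12.
Divide row 1 by 11/12; eliminate column a from the other rows.
Row 2 update in column s_2: 5/12 − (-7/12)·(-1/11) = 4/11.

4/11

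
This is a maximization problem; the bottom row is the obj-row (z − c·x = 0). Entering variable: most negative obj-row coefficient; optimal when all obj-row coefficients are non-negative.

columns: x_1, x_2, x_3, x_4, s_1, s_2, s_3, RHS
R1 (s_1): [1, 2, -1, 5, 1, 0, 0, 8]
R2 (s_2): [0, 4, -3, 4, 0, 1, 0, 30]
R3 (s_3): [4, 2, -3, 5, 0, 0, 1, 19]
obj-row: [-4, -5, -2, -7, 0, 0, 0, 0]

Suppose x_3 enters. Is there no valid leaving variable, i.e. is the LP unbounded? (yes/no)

yes

Every constraint-row entry in column x_3 is ≤ 0, so increasing x_3 is unbounded.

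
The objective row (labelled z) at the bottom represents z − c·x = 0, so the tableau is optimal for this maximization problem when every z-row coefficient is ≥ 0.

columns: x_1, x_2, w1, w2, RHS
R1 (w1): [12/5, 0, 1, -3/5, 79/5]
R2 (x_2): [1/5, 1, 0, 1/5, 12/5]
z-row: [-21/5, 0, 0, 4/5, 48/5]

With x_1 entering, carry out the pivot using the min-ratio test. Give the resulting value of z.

Ratio test on column x_1 — row 1: (79/5)/(12/5) = 79/12; row 2: (12/5)/(1/5) = 12. Minimum is 79/12 at row 1 (w1 leaves); pivot element 12/5.
Pivot on row 1; the z-row RHS becomes 48/5 − (-21/5)·(79/12) = 149/4.

149/4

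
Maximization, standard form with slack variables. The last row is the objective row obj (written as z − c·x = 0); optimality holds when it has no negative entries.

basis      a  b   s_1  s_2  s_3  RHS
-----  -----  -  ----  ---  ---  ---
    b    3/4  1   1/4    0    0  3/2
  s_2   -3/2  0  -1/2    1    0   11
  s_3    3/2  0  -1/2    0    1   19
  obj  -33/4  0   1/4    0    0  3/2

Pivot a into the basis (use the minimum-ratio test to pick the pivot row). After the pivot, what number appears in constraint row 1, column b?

4/3

Ratio test on column a — row 1: (3/2)/(3/4) = 2; row 2: entry -3/2 ≤ 0; row 3: 19/(3/2) = 38/3. Minimum is 2 at row 1 (b leaves); pivot element 3/4.
Divide row 1 by 3/4; eliminate column a from the other rows.
In the new row 1, the b entry is the old entry divided by the pivot: 1/(3/4) = 4/3.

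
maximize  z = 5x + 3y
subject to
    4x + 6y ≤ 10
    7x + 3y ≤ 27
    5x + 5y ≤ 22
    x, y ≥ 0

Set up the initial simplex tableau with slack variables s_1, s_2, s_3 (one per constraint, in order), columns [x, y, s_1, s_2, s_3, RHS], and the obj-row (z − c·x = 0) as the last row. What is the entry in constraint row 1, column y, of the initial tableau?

Constraint 1 has coefficient 6 on y.

6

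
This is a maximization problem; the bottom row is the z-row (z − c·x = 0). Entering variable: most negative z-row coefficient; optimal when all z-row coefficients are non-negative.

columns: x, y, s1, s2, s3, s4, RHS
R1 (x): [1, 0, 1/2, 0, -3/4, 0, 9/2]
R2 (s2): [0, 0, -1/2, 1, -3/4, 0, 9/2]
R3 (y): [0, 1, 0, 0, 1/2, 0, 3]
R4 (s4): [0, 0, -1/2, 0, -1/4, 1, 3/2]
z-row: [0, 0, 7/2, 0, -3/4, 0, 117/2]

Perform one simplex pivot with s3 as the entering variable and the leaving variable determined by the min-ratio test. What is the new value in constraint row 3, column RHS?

Ratio test on column s3 — row 1: entry -3/4 ≤ 0; row 2: entry -3/4 ≤ 0; row 3: 3/(1/2) = 6; row 4: entry -1/4 ≤ 0. Minimum is 6 at row 3 (y leaves); pivot element 1/2.
Divide row 3 by 1/2; eliminate column s3 from the other rows.
In the new row 3, the RHS entry is the old entry divided by the pivot: 3/(1/2) = 6.

6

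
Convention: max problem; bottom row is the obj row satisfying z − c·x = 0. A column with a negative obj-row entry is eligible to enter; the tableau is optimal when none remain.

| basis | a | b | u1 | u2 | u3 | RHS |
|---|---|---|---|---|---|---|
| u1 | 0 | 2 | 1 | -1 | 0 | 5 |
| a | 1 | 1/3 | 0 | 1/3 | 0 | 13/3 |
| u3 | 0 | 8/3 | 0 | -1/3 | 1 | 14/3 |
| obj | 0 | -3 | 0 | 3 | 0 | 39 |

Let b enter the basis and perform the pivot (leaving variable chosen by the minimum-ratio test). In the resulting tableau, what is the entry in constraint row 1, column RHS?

3/2

Ratio test on column b — row 1: 5/2 = 5/2; row 2: (13/3)/(1/3) = 13; row 3: (14/3)/(8/3) = 7/4. Minimum is 7/4 at row 3 (u3 leaves); pivot element 8/3.
Divide row 3 by 8/3; eliminate column b from the other rows.
Row 1 update in column RHS: 5 − 2·(7/4) = 3/2.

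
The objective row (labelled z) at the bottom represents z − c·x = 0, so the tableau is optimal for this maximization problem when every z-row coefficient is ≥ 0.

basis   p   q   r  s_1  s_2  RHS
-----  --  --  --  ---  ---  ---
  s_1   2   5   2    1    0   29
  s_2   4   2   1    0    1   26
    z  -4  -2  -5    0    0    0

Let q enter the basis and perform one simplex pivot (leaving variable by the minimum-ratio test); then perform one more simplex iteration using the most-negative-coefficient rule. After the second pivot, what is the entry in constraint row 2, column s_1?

Ratio test on column q — row 1: 29/5 = 29/5; row 2: 26/2 = 13. Minimum is 29/5 at row 1 (s_1 leaves); pivot element 5.
Divide row 1 by 5; eliminate column q from the other rows.
Second iteration: most negative z-row entry is -21/5 in column r, so r enters.
Ratio test on column r — row 1: (29/5)/(2/5) = 29/2; row 2: (72/5)/(1/5) = 72. Minimum is 29/2 at row 1 (q leaves); pivot element 2/5.
Divide row 1 by 2/5; eliminate column r from the other rows.
After both pivots, the entry at constraint row 2, column s_1 is -1/2.

-1/2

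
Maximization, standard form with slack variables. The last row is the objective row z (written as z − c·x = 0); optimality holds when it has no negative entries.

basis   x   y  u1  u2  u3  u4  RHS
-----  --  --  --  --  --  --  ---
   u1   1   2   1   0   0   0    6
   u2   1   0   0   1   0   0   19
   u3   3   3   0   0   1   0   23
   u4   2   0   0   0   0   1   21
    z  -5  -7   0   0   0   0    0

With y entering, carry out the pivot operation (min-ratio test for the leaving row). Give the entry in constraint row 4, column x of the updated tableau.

Ratio test on column y — row 1: 6/2 = 3; row 2: entry 0 ≤ 0; row 3: 23/3 = 23/3; row 4: entry 0 ≤ 0. Minimum is 3 at row 1 (u1 leaves); pivot element 2.
Divide row 1 by 2; eliminate column y from the other rows.
Row 4 update in column x: 2 − 0·(1/2) = 2.

2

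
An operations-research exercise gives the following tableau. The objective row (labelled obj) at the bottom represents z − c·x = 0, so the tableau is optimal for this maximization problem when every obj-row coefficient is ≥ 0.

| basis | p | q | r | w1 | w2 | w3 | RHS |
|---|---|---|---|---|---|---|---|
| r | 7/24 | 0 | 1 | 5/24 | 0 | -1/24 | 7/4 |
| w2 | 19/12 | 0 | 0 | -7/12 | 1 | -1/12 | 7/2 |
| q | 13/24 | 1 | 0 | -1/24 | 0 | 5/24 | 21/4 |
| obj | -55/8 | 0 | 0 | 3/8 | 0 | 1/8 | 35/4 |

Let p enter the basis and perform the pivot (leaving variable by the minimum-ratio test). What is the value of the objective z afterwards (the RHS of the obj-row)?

455/19

Ratio test on column p — row 1: (7/4)/(7/24) = 6; row 2: (7/2)/(19/12) = 42/19; row 3: (21/4)/(13/24) = 126/13. Minimum is 42/19 at row 2 (w2 leaves); pivot element 19/12.
Pivot on row 2; the obj-row RHS becomes 35/4 − (-55/8)·(42/19) = 455/19.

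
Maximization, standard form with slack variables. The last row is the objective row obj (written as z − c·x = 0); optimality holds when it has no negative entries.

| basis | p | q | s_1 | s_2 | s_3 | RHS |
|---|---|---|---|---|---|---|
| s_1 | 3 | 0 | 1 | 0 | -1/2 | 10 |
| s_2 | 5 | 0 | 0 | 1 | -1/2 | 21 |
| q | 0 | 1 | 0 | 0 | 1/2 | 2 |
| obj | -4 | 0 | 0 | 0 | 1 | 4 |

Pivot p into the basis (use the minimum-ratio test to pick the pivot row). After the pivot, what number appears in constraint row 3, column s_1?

0

Ratio test on column p — row 1: 10/3 = 10/3; row 2: 21/5 = 21/5; row 3: entry 0 ≤ 0. Minimum is 10/3 at row 1 (s_1 leaves); pivot element 3.
Divide row 1 by 3; eliminate column p from the other rows.
Row 3 update in column s_1: 0 − 0·(1/3) = 0.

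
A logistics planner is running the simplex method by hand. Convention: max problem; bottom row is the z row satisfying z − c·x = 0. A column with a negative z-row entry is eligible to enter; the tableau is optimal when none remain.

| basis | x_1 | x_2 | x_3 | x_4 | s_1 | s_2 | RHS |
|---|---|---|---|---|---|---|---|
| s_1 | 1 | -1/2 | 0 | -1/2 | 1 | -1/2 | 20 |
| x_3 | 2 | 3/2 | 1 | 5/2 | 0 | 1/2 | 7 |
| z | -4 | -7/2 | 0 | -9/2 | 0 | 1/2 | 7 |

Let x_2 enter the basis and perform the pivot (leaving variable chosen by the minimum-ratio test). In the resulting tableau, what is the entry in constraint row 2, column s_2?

Ratio test on column x_2 — row 1: entry -1/2 ≤ 0; row 2: 7/(3/2) = 14/3. Minimum is 14/3 at row 2 (x_3 leaves); pivot element 3/2.
Divide row 2 by 3/2; eliminate column x_2 from the other rows.
In the new row 2, the s_2 entry is the old entry divided by the pivot: (1/2)/(3/2) = 1/3.

1/3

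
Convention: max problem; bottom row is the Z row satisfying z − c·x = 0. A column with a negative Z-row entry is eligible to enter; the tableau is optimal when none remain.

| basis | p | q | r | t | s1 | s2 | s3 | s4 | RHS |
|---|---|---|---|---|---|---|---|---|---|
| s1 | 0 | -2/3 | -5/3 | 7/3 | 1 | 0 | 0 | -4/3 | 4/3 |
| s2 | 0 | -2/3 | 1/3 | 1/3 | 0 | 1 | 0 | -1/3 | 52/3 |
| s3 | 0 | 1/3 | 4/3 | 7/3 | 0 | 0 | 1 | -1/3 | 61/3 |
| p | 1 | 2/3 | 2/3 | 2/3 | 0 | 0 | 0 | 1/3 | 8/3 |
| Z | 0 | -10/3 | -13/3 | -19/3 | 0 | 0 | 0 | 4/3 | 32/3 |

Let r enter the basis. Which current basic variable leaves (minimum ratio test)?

Column r entries and ratios — s1: -5/3 ≤ 0, skip; s2: (52/3)/(1/3) = 52; s3: (61/3)/(4/3) = 61/4; p: (8/3)/(2/3) = 4.
Smallest ratio is 4 in the row of p, so p leaves.

p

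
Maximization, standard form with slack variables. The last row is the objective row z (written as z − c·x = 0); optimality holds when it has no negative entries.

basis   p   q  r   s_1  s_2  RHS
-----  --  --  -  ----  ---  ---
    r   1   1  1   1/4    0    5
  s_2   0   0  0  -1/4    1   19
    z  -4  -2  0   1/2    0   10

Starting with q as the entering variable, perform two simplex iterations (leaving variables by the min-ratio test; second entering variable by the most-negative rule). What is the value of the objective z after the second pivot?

30

Ratio test on column q — row 1: 5/1 = 5; row 2: entry 0 ≤ 0. Minimum is 5 at row 1 (r leaves); pivot element 1.
Pivot on row 1; the z-row RHS becomes 10 − (-2)·5 = 20.
Next entering variable (most negative z-row entry -2): p.
Ratio test on column p — row 1: 5/1 = 5; row 2: entry 0 ≤ 0. Minimum is 5 at row 1 (q leaves); pivot element 1.
After the second pivot the z-row RHS is 20 − (-2)·5 = 30.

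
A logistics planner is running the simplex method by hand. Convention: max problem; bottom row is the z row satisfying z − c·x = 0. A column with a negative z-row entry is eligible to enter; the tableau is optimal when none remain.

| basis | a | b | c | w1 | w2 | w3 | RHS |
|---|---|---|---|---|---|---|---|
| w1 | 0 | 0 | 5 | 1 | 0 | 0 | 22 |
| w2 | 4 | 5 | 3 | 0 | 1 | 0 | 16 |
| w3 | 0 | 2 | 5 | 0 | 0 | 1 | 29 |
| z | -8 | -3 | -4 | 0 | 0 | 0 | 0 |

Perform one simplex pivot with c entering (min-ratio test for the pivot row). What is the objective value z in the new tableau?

88/5

Ratio test on column c — row 1: 22/5 = 22/5; row 2: 16/3 = 16/3; row 3: 29/5 = 29/5. Minimum is 22/5 at row 1 (w1 leaves); pivot element 5.
Pivot on row 1; the z-row RHS becomes 0 − (-4)·(22/5) = 88/5.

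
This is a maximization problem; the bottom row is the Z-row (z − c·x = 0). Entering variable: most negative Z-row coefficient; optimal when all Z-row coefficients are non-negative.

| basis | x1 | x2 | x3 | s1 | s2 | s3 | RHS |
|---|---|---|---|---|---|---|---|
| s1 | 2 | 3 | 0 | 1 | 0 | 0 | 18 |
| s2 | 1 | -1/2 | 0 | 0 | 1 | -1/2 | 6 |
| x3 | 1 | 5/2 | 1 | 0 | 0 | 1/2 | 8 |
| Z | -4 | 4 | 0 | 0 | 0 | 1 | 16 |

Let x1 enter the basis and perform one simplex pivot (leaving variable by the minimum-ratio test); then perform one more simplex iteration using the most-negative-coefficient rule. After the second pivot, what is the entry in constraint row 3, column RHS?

Ratio test on column x1 — row 1: 18/2 = 9; row 2: 6/1 = 6; row 3: 8/1 = 8. Minimum is 6 at row 2 (s2 leaves); pivot element 1.
Divide row 2 by 1; eliminate column x1 from the other rows.
Second iteration: most negative Z-row entry is -1 in column s3, so s3 enters.
Ratio test on column s3 — row 1: 6/1 = 6; row 2: entry -1/2 ≤ 0; row 3: 2/1 = 2. Minimum is 2 at row 3 (x3 leaves); pivot element 1.
Divide row 3 by 1; eliminate column s3 from the other rows.
After both pivots, the entry at constraint row 3, column RHS is 2.

2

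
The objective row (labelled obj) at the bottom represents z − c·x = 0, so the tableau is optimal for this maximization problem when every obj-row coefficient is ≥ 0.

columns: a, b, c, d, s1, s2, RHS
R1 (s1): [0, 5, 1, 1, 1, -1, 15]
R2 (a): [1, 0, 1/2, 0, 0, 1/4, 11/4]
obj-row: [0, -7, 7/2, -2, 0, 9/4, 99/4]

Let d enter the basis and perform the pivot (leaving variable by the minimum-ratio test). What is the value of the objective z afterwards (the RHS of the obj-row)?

219/4

Ratio test on column d — row 1: 15/1 = 15; row 2: entry 0 ≤ 0. Minimum is 15 at row 1 (s1 leaves); pivot element 1.
Pivot on row 1; the obj-row RHS becomes 99/4 − (-2)·15 = 219/4.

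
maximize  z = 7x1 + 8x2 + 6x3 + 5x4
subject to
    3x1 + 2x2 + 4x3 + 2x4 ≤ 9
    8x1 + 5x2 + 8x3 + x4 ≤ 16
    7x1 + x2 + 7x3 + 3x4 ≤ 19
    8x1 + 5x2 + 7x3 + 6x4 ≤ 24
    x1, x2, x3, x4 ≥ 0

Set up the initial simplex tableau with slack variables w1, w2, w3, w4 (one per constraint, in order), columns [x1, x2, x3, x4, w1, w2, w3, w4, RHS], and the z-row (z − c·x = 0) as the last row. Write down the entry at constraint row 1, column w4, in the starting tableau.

0

Slack w4 belongs to constraint 4; its column is the unit vector e_4, so the entry in row 1 is 0.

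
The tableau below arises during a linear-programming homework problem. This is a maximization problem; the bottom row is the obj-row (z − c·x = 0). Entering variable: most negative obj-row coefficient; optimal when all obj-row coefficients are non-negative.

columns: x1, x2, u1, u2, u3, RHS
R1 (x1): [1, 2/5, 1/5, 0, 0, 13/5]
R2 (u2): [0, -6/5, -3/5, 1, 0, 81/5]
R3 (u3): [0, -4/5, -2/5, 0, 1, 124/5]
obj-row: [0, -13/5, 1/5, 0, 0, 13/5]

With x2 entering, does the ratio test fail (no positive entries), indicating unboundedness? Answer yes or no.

no

Column x2 has positive entries in row(s) 1, so the ratio test bounds it — not unbounded.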